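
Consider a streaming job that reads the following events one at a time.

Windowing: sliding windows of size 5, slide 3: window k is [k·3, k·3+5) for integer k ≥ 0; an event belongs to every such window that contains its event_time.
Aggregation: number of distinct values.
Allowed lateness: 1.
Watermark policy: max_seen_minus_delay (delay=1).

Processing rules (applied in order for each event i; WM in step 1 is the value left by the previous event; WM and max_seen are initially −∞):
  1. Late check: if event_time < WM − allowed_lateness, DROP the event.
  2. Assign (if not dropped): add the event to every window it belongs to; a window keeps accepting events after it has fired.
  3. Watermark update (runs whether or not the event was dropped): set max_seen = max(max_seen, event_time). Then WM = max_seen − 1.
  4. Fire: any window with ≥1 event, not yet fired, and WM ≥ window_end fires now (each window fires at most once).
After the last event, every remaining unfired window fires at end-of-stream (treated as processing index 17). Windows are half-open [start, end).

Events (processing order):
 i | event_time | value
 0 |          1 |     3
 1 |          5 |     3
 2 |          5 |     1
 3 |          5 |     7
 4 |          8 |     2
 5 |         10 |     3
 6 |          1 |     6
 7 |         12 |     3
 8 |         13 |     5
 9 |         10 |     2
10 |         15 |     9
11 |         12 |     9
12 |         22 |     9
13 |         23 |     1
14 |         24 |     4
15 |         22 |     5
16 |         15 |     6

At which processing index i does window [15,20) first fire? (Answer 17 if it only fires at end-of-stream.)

i=0 t=1 v=3: → [0,5); WM=0
i=1 t=5 v=3: → [3,8); WM=4
i=2 t=5 v=1: → [3,8); WM=4
i=3 t=5 v=7: → [3,8); WM=4
i=4 t=8 v=2: → [6,11); WM=7; [0,5) fires=1
i=5 t=10 v=3: → [9,14),[6,11); WM=9; [3,8) fires=3
i=6 t=1 v=6: DROP (t<9-1); WM=9
i=7 t=12 v=3: → [12,17),[9,14); WM=11; [6,11) fires=2
i=8 t=13 v=5: → [12,17),[9,14); WM=12
i=9 t=10 v=2: DROP (t<12-1); WM=12
i=10 t=15 v=9: → [15,20),[12,17); WM=14; [9,14) fires=2
i=11 t=12 v=9: DROP (t<14-1); WM=14
i=12 t=22 v=9: → [21,26),[18,23); WM=21; [12,17) fires=3 [15,20) fires=1
i=13 t=23 v=1: → [21,26); WM=22
i=14 t=24 v=4: → [24,29),[21,26); WM=23; [18,23) fires=1
i=15 t=22 v=5: → [21,26),[18,23); WM=23
i=16 t=15 v=6: DROP (t<23-1); WM=23

12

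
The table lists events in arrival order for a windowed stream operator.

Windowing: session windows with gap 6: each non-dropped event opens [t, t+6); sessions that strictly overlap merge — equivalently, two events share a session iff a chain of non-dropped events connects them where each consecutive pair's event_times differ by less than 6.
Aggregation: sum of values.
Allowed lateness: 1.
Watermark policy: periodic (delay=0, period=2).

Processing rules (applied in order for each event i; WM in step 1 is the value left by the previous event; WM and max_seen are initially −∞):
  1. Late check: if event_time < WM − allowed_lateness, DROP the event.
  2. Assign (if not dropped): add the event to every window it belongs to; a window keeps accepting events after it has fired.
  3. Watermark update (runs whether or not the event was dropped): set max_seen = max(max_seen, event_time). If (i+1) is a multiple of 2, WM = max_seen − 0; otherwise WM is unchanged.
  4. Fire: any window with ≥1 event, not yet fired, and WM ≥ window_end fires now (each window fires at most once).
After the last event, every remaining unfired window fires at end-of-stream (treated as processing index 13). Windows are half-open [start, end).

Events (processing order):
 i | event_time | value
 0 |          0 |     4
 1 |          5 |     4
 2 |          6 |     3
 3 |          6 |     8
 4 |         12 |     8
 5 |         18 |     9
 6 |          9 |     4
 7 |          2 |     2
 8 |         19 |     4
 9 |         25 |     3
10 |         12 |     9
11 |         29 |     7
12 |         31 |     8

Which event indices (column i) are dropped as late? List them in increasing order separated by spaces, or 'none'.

i=0 t=0 v=4: → [0,6); WM=−∞
i=1 t=5 v=4: → [0,11); WM=5
i=2 t=6 v=3: → [0,12); WM=5
i=3 t=6 v=8: → [0,12); WM=6
i=4 t=12 v=8: → [12,18); WM=6
i=5 t=18 v=9: → [18,24); WM=18
i=6 t=9 v=4: DROP (t<18-1); WM=18
i=7 t=2 v=2: DROP (t<18-1); WM=18
i=8 t=19 v=4: → [18,25); WM=18
i=9 t=25 v=3: → [25,31); WM=25
i=10 t=12 v=9: DROP (t<25-1); WM=25
i=11 t=29 v=7: → [25,35); WM=29
i=12 t=31 v=8: → [25,37); WM=29

6 7 10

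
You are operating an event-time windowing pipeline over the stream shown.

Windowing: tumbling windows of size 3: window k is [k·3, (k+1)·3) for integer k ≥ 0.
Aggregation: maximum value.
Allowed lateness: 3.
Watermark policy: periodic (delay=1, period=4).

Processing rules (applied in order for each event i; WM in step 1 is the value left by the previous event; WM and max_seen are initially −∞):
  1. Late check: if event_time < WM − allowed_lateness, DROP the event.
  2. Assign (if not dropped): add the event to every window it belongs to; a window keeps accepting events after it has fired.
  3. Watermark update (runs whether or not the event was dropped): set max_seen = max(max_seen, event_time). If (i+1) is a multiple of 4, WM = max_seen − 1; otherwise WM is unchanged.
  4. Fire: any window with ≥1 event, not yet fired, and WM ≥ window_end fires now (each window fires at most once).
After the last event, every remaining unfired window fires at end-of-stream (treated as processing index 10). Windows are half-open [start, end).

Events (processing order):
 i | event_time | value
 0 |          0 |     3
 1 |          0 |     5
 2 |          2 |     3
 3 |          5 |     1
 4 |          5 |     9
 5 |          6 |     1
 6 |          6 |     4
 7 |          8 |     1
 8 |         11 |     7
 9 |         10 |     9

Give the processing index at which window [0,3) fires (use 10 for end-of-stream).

i=0 t=0 v=3: → [0,3); WM=−∞
i=1 t=0 v=5: → [0,3); WM=−∞
i=2 t=2 v=3: → [0,3); WM=−∞
i=3 t=5 v=1: → [3,6); WM=4; [0,3) fires=5
i=4 t=5 v=9: → [3,6); WM=4
i=5 t=6 v=1: → [6,9); WM=4
i=6 t=6 v=4: → [6,9); WM=4
i=7 t=8 v=1: → [6,9); WM=7; [3,6) fires=9
i=8 t=11 v=7: → [9,12); WM=7
i=9 t=10 v=9: → [9,12); WM=7

3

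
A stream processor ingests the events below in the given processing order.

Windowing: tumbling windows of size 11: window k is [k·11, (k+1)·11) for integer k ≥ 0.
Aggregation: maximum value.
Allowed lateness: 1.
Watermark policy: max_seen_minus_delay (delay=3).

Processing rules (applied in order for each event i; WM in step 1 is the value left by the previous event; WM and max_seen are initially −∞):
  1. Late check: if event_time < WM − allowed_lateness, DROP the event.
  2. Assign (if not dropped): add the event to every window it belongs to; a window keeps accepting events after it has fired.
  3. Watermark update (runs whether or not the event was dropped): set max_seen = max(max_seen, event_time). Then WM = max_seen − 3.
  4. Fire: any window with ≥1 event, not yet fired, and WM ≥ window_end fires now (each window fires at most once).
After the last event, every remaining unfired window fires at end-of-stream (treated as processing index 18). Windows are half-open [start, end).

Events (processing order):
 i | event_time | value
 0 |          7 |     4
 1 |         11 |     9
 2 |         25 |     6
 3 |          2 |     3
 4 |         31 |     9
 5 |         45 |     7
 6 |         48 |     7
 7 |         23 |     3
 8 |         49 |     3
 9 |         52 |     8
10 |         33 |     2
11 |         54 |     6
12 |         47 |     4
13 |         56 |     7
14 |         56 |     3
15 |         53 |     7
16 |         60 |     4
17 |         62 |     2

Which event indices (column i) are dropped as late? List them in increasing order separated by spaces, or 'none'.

i=0 t=7 v=4: → [0,11); WM=4
i=1 t=11 v=9: → [11,22); WM=8
i=2 t=25 v=6: → [22,33); WM=22; [0,11) fires=4 [11,22) fires=9
i=3 t=2 v=3: DROP (t<22-1); WM=22
i=4 t=31 v=9: → [22,33); WM=28
i=5 t=45 v=7: → [44,55); WM=42; [22,33) fires=9
i=6 t=48 v=7: → [44,55); WM=45
i=7 t=23 v=3: DROP (t<45-1); WM=45
i=8 t=49 v=3: → [44,55); WM=46
i=9 t=52 v=8: → [44,55); WM=49
i=10 t=33 v=2: DROP (t<49-1); WM=49
i=11 t=54 v=6: → [44,55); WM=51
i=12 t=47 v=4: DROP (t<51-1); WM=51
i=13 t=56 v=7: → [55,66); WM=53
i=14 t=56 v=3: → [55,66); WM=53
i=15 t=53 v=7: → [44,55); WM=53
i=16 t=60 v=4: → [55,66); WM=57; [44,55) fires=8
i=17 t=62 v=2: → [55,66); WM=59

3 7 10 12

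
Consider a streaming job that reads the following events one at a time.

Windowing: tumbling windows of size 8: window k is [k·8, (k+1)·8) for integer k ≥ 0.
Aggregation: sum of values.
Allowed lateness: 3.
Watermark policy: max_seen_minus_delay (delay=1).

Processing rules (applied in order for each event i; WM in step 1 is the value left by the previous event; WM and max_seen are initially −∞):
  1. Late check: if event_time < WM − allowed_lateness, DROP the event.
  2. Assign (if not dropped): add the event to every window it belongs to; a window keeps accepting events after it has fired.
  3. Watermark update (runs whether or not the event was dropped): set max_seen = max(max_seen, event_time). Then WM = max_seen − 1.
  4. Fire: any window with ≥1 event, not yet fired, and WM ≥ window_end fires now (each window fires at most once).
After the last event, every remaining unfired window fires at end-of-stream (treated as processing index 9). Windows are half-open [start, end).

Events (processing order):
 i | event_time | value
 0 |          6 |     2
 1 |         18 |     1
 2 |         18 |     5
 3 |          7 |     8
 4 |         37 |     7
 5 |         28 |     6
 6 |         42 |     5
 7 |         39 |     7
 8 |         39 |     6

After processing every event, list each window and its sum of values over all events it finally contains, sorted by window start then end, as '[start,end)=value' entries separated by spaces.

i=0 t=6 v=2: → [0,8); WM=5
i=1 t=18 v=1: → [16,24); WM=17; [0,8) fires=2
i=2 t=18 v=5: → [16,24); WM=17
i=3 t=7 v=8: DROP (t<17-3); WM=17
i=4 t=37 v=7: → [32,40); WM=36; [16,24) fires=6
i=5 t=28 v=6: DROP (t<36-3); WM=36
i=6 t=42 v=5: → [40,48); WM=41; [32,40) fires=7
i=7 t=39 v=7: → [32,40); WM=41
i=8 t=39 v=6: → [32,40); WM=41

[0,8)=2 [16,24)=6 [32,40)=20 [40,48)=5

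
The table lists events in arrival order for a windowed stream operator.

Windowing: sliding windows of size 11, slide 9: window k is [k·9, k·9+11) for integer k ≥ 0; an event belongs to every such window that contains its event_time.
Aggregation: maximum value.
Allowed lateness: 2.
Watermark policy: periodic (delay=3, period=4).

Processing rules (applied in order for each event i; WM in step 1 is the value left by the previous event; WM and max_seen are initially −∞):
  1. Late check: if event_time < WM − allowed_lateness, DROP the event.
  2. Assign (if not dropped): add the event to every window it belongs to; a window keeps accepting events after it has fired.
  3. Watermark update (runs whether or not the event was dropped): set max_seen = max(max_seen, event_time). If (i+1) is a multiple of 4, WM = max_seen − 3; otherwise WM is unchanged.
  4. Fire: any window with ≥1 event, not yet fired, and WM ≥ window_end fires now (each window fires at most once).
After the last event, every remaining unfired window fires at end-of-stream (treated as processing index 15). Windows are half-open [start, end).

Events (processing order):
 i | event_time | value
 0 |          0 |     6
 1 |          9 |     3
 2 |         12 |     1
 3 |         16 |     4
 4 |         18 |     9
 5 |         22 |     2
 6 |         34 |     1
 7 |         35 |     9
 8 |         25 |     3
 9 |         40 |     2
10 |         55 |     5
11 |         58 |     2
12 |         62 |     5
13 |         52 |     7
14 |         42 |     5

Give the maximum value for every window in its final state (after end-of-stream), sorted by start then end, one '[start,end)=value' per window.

[0,11)=6 [9,20)=9 [18,29)=9 [27,38)=9 [36,47)=2 [45,56)=5 [54,65)=5

i=0 t=0 v=6: → [0,11); WM=−∞
i=1 t=9 v=3: → [9,20),[0,11); WM=−∞
i=2 t=12 v=1: → [9,20); WM=−∞
i=3 t=16 v=4: → [9,20); WM=13; [0,11) fires=6
i=4 t=18 v=9: → [18,29),[9,20); WM=13
i=5 t=22 v=2: → [18,29); WM=13
i=6 t=34 v=1: → [27,38); WM=13
i=7 t=35 v=9: → [27,38); WM=32; [9,20) fires=9 [18,29) fires=9
i=8 t=25 v=3: DROP (t<32-2); WM=32
i=9 t=40 v=2: → [36,47); WM=32
i=10 t=55 v=5: → [54,65),[45,56); WM=32
i=11 t=58 v=2: → [54,65); WM=55; [27,38) fires=9 [36,47) fires=2
i=12 t=62 v=5: → [54,65); WM=55
i=13 t=52 v=7: DROP (t<55-2); WM=55
i=14 t=42 v=5: DROP (t<55-2); WM=55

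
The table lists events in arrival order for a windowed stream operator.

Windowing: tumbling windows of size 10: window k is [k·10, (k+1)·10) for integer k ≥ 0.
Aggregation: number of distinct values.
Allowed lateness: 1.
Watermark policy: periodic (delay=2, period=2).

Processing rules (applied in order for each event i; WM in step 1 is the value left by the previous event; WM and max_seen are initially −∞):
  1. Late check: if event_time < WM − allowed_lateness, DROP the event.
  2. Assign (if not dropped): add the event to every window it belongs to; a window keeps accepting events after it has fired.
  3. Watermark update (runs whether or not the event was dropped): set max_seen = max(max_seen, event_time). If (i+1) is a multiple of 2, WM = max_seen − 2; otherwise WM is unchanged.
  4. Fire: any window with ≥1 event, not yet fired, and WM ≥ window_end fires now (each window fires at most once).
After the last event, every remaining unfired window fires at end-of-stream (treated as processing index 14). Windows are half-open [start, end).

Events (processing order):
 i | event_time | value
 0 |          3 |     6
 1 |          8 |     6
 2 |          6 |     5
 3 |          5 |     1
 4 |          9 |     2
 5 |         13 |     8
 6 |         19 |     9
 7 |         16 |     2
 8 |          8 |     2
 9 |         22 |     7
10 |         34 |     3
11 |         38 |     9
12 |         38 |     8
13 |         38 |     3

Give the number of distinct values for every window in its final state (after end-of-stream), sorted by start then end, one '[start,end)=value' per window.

i=0 t=3 v=6: → [0,10); WM=−∞
i=1 t=8 v=6: → [0,10); WM=6
i=2 t=6 v=5: → [0,10); WM=6
i=3 t=5 v=1: → [0,10); WM=6
i=4 t=9 v=2: → [0,10); WM=6
i=5 t=13 v=8: → [10,20); WM=11; [0,10) fires=4
i=6 t=19 v=9: → [10,20); WM=11
i=7 t=16 v=2: → [10,20); WM=17
i=8 t=8 v=2: DROP (t<17-1); WM=17
i=9 t=22 v=7: → [20,30); WM=20; [10,20) fires=3
i=10 t=34 v=3: → [30,40); WM=20
i=11 t=38 v=9: → [30,40); WM=36; [20,30) fires=1
i=12 t=38 v=8: → [30,40); WM=36
i=13 t=38 v=3: → [30,40); WM=36

[0,10)=4 [10,20)=3 [20,30)=1 [30,40)=3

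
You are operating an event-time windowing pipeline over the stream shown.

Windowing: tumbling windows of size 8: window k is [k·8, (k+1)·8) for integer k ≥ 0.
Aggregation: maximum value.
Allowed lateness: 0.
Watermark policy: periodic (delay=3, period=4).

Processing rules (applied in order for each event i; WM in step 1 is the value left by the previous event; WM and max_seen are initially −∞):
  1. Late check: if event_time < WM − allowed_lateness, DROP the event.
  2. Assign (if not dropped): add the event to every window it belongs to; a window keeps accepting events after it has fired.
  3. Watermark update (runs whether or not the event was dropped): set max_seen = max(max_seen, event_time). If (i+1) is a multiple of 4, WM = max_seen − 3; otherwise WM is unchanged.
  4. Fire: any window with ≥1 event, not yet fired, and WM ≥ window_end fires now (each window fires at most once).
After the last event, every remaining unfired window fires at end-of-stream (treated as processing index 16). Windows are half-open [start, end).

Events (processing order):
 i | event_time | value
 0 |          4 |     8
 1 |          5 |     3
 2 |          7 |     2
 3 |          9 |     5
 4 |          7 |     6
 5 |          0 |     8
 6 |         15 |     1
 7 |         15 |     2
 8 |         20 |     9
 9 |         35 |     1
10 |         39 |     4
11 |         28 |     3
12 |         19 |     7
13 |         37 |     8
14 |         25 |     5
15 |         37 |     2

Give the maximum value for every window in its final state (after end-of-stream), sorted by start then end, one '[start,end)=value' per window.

[0,8)=8 [8,16)=5 [16,24)=9 [24,32)=3 [32,40)=8

i=0 t=4 v=8: → [0,8); WM=−∞
i=1 t=5 v=3: → [0,8); WM=−∞
i=2 t=7 v=2: → [0,8); WM=−∞
i=3 t=9 v=5: → [8,16); WM=6
i=4 t=7 v=6: → [0,8); WM=6
i=5 t=0 v=8: DROP (t<6-0); WM=6
i=6 t=15 v=1: → [8,16); WM=6
i=7 t=15 v=2: → [8,16); WM=12; [0,8) fires=8
i=8 t=20 v=9: → [16,24); WM=12
i=9 t=35 v=1: → [32,40); WM=12
i=10 t=39 v=4: → [32,40); WM=12
i=11 t=28 v=3: → [24,32); WM=36; [8,16) fires=5 [16,24) fires=9 [24,32) fires=3
i=12 t=19 v=7: DROP (t<36-0); WM=36
i=13 t=37 v=8: → [32,40); WM=36
i=14 t=25 v=5: DROP (t<36-0); WM=36
i=15 t=37 v=2: → [32,40); WM=36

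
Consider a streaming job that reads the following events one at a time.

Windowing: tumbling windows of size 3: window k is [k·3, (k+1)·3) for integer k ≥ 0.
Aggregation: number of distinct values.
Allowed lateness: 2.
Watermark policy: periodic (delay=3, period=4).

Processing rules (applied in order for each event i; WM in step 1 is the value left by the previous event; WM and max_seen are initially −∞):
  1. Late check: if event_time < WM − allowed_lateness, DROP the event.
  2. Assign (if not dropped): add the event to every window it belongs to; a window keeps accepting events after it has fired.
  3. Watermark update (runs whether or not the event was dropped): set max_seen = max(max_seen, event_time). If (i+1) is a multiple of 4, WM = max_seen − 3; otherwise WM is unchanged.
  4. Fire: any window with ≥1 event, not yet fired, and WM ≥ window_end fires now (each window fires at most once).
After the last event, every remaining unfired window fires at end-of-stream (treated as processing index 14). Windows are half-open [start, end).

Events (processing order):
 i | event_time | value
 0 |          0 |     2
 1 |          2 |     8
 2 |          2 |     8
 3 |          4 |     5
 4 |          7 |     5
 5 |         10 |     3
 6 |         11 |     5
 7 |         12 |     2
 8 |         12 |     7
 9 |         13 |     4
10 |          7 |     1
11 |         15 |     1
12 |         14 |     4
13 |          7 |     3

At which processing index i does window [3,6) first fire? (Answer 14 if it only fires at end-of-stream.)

7

i=0 t=0 v=2: → [0,3); WM=−∞
i=1 t=2 v=8: → [0,3); WM=−∞
i=2 t=2 v=8: → [0,3); WM=−∞
i=3 t=4 v=5: → [3,6); WM=1
i=4 t=7 v=5: → [6,9); WM=1
i=5 t=10 v=3: → [9,12); WM=1
i=6 t=11 v=5: → [9,12); WM=1
i=7 t=12 v=2: → [12,15); WM=9; [0,3) fires=2 [3,6) fires=1 [6,9) fires=1
i=8 t=12 v=7: → [12,15); WM=9
i=9 t=13 v=4: → [12,15); WM=9
i=10 t=7 v=1: → [6,9); WM=9
i=11 t=15 v=1: → [15,18); WM=12; [9,12) fires=2
i=12 t=14 v=4: → [12,15); WM=12
i=13 t=7 v=3: DROP (t<12-2); WM=12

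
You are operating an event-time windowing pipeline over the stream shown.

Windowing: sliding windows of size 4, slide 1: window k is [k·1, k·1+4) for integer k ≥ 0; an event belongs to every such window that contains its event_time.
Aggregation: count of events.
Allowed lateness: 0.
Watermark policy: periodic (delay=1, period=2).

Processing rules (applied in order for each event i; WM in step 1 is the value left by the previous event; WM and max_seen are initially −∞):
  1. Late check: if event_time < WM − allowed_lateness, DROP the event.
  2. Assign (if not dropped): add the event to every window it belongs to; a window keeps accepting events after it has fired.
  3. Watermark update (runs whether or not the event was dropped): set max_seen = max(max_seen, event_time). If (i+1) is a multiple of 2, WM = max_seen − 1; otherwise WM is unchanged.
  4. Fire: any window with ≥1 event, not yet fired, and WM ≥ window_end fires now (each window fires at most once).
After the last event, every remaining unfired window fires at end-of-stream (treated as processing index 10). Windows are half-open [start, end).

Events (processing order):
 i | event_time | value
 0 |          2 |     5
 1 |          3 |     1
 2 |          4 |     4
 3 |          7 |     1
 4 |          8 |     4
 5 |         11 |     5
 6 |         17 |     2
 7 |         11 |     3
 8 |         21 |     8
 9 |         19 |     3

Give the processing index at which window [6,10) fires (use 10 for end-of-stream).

5

i=0 t=2 v=5: → [2,6),[1,5),[0,4); WM=−∞
i=1 t=3 v=1: → [3,7),[2,6),[1,5),[0,4); WM=2
i=2 t=4 v=4: → [4,8),[3,7),[2,6),[1,5); WM=2
i=3 t=7 v=1: → [7,11),[6,10),[5,9),[4,8); WM=6; [0,4) fires=2 [1,5) fires=3 [2,6) fires=3
i=4 t=8 v=4: → [8,12),[7,11),[6,10),[5,9); WM=6
i=5 t=11 v=5: → [11,15),[10,14),[9,13),[8,12); WM=10; [3,7) fires=2 [4,8) fires=2 [5,9) fires=2 [6,10) fires=2
i=6 t=17 v=2: → [17,21),[16,20),[15,19),[14,18); WM=10
i=7 t=11 v=3: → [11,15),[10,14),[9,13),[8,12); WM=16; [7,11) fires=2 [8,12) fires=3 [9,13) fires=2 [10,14) fires=2 [11,15) fires=2
i=8 t=21 v=8: → [21,25),[20,24),[19,23),[18,22); WM=16
i=9 t=19 v=3: → [19,23),[18,22),[17,21),[16,20); WM=20; [14,18) fires=1 [15,19) fires=1 [16,20) fires=2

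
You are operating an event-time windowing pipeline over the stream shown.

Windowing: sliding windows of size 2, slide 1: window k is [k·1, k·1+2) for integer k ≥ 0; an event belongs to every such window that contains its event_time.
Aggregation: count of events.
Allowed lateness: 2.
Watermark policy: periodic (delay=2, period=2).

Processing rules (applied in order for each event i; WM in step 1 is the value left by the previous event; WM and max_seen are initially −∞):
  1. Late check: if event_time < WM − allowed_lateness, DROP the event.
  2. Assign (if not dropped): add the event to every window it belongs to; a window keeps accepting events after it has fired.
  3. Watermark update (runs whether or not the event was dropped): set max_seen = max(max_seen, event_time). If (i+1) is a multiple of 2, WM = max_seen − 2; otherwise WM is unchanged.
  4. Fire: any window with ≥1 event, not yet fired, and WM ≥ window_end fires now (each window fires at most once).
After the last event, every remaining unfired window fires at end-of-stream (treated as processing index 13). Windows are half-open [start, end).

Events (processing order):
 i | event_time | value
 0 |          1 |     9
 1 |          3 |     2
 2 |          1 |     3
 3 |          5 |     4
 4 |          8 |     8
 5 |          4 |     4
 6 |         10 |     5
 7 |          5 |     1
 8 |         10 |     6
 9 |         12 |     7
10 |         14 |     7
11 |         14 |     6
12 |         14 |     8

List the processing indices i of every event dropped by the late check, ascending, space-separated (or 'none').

none

i=0 t=1 v=9: → [1,3),[0,2); WM=−∞
i=1 t=3 v=2: → [3,5),[2,4); WM=1
i=2 t=1 v=3: → [1,3),[0,2); WM=1
i=3 t=5 v=4: → [5,7),[4,6); WM=3; [0,2) fires=2 [1,3) fires=2
i=4 t=8 v=8: → [8,10),[7,9); WM=3
i=5 t=4 v=4: → [4,6),[3,5); WM=6; [2,4) fires=1 [3,5) fires=2 [4,6) fires=2
i=6 t=10 v=5: → [10,12),[9,11); WM=6
i=7 t=5 v=1: → [5,7),[4,6); WM=8; [5,7) fires=2
i=8 t=10 v=6: → [10,12),[9,11); WM=8
i=9 t=12 v=7: → [12,14),[11,13); WM=10; [7,9) fires=1 [8,10) fires=1
i=10 t=14 v=7: → [14,16),[13,15); WM=10
i=11 t=14 v=6: → [14,16),[13,15); WM=12; [9,11) fires=2 [10,12) fires=2
i=12 t=14 v=8: → [14,16),[13,15); WM=12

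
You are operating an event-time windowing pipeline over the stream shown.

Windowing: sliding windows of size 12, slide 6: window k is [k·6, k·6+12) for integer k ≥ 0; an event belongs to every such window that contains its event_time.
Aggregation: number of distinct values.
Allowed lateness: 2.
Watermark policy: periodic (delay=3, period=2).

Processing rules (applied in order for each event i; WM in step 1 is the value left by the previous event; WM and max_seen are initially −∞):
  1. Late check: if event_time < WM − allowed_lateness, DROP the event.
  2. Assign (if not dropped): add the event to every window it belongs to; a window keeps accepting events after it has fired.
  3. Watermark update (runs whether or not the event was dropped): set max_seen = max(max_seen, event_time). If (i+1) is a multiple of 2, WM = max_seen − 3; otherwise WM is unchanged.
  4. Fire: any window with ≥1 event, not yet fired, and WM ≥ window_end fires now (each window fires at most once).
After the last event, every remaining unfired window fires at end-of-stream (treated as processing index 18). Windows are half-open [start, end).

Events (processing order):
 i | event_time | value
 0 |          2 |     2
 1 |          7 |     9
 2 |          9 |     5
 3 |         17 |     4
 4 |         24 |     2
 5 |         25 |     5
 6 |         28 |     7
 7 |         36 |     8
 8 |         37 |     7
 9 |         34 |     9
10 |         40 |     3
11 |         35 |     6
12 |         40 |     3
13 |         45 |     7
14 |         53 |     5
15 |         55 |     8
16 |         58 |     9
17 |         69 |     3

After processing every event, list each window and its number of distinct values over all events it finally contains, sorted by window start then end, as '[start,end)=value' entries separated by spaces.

[0,12)=3 [6,18)=3 [12,24)=1 [18,30)=3 [24,36)=5 [30,42)=5 [36,48)=3 [42,54)=2 [48,60)=3 [54,66)=2 [60,72)=1 [66,78)=1

i=0 t=2 v=2: → [0,12); WM=−∞
i=1 t=7 v=9: → [6,18),[0,12); WM=4
i=2 t=9 v=5: → [6,18),[0,12); WM=4
i=3 t=17 v=4: → [12,24),[6,18); WM=14; [0,12) fires=3
i=4 t=24 v=2: → [24,36),[18,30); WM=14
i=5 t=25 v=5: → [24,36),[18,30); WM=22; [6,18) fires=3
i=6 t=28 v=7: → [24,36),[18,30); WM=22
i=7 t=36 v=8: → [36,48),[30,42); WM=33; [12,24) fires=1 [18,30) fires=3
i=8 t=37 v=7: → [36,48),[30,42); WM=33
i=9 t=34 v=9: → [30,42),[24,36); WM=34
i=10 t=40 v=3: → [36,48),[30,42); WM=34
i=11 t=35 v=6: → [30,42),[24,36); WM=37; [24,36) fires=5
i=12 t=40 v=3: → [36,48),[30,42); WM=37
i=13 t=45 v=7: → [42,54),[36,48); WM=42; [30,42) fires=5
i=14 t=53 v=5: → [48,60),[42,54); WM=42
i=15 t=55 v=8: → [54,66),[48,60); WM=52; [36,48) fires=3
i=16 t=58 v=9: → [54,66),[48,60); WM=52
i=17 t=69 v=3: → [66,78),[60,72); WM=66; [42,54) fires=2 [48,60) fires=3 [54,66) fires=2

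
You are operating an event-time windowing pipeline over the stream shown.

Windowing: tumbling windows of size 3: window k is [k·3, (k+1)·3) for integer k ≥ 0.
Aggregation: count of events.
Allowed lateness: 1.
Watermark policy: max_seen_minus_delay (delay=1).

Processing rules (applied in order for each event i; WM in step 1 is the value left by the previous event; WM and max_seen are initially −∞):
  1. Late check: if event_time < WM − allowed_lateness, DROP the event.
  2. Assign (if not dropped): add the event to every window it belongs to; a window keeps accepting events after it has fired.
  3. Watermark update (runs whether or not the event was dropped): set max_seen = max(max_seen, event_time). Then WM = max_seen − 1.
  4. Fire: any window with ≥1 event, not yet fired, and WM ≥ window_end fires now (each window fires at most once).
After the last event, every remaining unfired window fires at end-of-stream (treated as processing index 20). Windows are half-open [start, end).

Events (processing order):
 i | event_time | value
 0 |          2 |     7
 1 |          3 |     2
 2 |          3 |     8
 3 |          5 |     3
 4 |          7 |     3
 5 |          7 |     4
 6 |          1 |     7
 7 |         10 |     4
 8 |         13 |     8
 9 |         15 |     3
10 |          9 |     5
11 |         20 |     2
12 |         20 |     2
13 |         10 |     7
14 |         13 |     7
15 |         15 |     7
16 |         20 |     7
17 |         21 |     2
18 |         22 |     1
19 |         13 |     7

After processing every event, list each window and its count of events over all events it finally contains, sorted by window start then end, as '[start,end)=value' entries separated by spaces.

i=0 t=2 v=7: → [0,3); WM=1
i=1 t=3 v=2: → [3,6); WM=2
i=2 t=3 v=8: → [3,6); WM=2
i=3 t=5 v=3: → [3,6); WM=4; [0,3) fires=1
i=4 t=7 v=3: → [6,9); WM=6; [3,6) fires=3
i=5 t=7 v=4: → [6,9); WM=6
i=6 t=1 v=7: DROP (t<6-1); WM=6
i=7 t=10 v=4: → [9,12); WM=9; [6,9) fires=2
i=8 t=13 v=8: → [12,15); WM=12; [9,12) fires=1
i=9 t=15 v=3: → [15,18); WM=14
i=10 t=9 v=5: DROP (t<14-1); WM=14
i=11 t=20 v=2: → [18,21); WM=19; [12,15) fires=1 [15,18) fires=1
i=12 t=20 v=2: → [18,21); WM=19
i=13 t=10 v=7: DROP (t<19-1); WM=19
i=14 t=13 v=7: DROP (t<19-1); WM=19
i=15 t=15 v=7: DROP (t<19-1); WM=19
i=16 t=20 v=7: → [18,21); WM=19
i=17 t=21 v=2: → [21,24); WM=20
i=18 t=22 v=1: → [21,24); WM=21; [18,21) fires=3
i=19 t=13 v=7: DROP (t<21-1); WM=21

[0,3)=1 [3,6)=3 [6,9)=2 [9,12)=1 [12,15)=1 [15,18)=1 [18,21)=3 [21,24)=2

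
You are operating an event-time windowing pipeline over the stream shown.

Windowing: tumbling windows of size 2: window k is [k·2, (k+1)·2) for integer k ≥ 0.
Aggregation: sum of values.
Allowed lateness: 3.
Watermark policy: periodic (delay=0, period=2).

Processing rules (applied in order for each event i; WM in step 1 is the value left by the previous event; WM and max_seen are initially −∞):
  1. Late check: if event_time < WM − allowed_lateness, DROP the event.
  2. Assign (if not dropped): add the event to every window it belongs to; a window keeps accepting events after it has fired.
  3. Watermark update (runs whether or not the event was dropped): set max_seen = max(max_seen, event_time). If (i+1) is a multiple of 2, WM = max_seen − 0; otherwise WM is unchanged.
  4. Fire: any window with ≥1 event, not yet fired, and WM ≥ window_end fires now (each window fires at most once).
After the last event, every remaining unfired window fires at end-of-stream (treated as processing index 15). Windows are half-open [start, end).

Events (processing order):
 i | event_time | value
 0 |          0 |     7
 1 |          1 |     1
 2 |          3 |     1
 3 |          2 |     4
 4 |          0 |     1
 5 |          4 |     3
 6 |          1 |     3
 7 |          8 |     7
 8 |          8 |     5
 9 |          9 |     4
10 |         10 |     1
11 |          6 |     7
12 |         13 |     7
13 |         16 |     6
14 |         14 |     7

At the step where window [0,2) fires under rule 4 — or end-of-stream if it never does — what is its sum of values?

i=0 t=0 v=7: → [0,2); WM=−∞
i=1 t=1 v=1: → [0,2); WM=1
i=2 t=3 v=1: → [2,4); WM=1
i=3 t=2 v=4: → [2,4); WM=3; [0,2) fires=8
i=4 t=0 v=1: → [0,2); WM=3
i=5 t=4 v=3: → [4,6); WM=4; [2,4) fires=5
i=6 t=1 v=3: → [0,2); WM=4
i=7 t=8 v=7: → [8,10); WM=8; [4,6) fires=3
i=8 t=8 v=5: → [8,10); WM=8
i=9 t=9 v=4: → [8,10); WM=9
i=10 t=10 v=1: → [10,12); WM=9
i=11 t=6 v=7: → [6,8); WM=10; [6,8) fires=7 [8,10) fires=16
i=12 t=13 v=7: → [12,14); WM=10
i=13 t=16 v=6: → [16,18); WM=16; [10,12) fires=1 [12,14) fires=7
i=14 t=14 v=7: → [14,16); WM=16; [14,16) fires=7

8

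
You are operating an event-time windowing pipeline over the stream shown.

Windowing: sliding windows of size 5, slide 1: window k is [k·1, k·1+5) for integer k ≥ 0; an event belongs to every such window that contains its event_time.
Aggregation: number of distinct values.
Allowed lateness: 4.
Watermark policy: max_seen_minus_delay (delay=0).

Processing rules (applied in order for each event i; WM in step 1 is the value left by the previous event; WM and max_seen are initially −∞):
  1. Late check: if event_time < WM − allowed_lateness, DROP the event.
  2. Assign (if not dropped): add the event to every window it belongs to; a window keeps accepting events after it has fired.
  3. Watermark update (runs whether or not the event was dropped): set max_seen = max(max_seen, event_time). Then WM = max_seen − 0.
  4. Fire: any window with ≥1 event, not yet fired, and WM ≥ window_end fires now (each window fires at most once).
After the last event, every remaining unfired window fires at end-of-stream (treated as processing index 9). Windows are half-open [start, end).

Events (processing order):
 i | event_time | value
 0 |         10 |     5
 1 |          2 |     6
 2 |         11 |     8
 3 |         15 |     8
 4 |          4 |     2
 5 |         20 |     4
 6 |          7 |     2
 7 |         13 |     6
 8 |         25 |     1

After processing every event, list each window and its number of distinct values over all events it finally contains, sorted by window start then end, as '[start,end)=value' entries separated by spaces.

[6,11)=1 [7,12)=2 [8,13)=2 [9,14)=2 [10,15)=2 [11,16)=1 [12,17)=1 [13,18)=1 [14,19)=1 [15,20)=1 [16,21)=1 [17,22)=1 [18,23)=1 [19,24)=1 [20,25)=1 [21,26)=1 [22,27)=1 [23,28)=1 [24,29)=1 [25,30)=1

i=0 t=10 v=5: → [10,15),[9,14),[8,13),[7,12),[6,11); WM=10
i=1 t=2 v=6: DROP (t<10-4); WM=10
i=2 t=11 v=8: → [11,16),[10,15),[9,14),[8,13),[7,12); WM=11; [6,11) fires=1
i=3 t=15 v=8: → [15,20),[14,19),[13,18),[12,17),[11,16); WM=15; [7,12) fires=2 [8,13) fires=2 [9,14) fires=2 [10,15) fires=2
i=4 t=4 v=2: DROP (t<15-4); WM=15
i=5 t=20 v=4: → [20,25),[19,24),[18,23),[17,22),[16,21); WM=20; [11,16) fires=1 [12,17) fires=1 [13,18) fires=1 [14,19) fires=1 [15,20) fires=1
i=6 t=7 v=2: DROP (t<20-4); WM=20
i=7 t=13 v=6: DROP (t<20-4); WM=20
i=8 t=25 v=1: → [25,30),[24,29),[23,28),[22,27),[21,26); WM=25; [16,21) fires=1 [17,22) fires=1 [18,23) fires=1 [19,24) fires=1 [20,25) fires=1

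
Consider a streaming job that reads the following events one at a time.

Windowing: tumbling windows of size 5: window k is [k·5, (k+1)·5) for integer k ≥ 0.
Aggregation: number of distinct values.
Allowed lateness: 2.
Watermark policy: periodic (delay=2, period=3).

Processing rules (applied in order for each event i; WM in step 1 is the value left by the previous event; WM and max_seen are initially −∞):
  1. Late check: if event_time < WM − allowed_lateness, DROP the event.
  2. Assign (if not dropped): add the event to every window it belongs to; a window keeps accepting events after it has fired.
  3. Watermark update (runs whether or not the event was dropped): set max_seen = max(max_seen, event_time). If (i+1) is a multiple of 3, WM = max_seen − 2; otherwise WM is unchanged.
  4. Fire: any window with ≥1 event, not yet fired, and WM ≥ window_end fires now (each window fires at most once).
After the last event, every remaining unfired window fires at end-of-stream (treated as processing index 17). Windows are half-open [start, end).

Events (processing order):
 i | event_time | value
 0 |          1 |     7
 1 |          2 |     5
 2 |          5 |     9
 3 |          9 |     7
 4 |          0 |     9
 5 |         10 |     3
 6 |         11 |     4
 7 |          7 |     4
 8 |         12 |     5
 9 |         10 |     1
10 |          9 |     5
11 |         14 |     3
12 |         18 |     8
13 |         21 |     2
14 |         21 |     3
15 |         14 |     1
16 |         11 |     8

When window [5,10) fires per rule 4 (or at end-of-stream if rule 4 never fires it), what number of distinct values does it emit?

3

i=0 t=1 v=7: → [0,5); WM=−∞
i=1 t=2 v=5: → [0,5); WM=−∞
i=2 t=5 v=9: → [5,10); WM=3
i=3 t=9 v=7: → [5,10); WM=3
i=4 t=0 v=9: DROP (t<3-2); WM=3
i=5 t=10 v=3: → [10,15); WM=8; [0,5) fires=2
i=6 t=11 v=4: → [10,15); WM=8
i=7 t=7 v=4: → [5,10); WM=8
i=8 t=12 v=5: → [10,15); WM=10; [5,10) fires=3
i=9 t=10 v=1: → [10,15); WM=10
i=10 t=9 v=5: → [5,10); WM=10
i=11 t=14 v=3: → [10,15); WM=12
i=12 t=18 v=8: → [15,20); WM=12
i=13 t=21 v=2: → [20,25); WM=12
i=14 t=21 v=3: → [20,25); WM=19; [10,15) fires=4
i=15 t=14 v=1: DROP (t<19-2); WM=19
i=16 t=11 v=8: DROP (t<19-2); WM=19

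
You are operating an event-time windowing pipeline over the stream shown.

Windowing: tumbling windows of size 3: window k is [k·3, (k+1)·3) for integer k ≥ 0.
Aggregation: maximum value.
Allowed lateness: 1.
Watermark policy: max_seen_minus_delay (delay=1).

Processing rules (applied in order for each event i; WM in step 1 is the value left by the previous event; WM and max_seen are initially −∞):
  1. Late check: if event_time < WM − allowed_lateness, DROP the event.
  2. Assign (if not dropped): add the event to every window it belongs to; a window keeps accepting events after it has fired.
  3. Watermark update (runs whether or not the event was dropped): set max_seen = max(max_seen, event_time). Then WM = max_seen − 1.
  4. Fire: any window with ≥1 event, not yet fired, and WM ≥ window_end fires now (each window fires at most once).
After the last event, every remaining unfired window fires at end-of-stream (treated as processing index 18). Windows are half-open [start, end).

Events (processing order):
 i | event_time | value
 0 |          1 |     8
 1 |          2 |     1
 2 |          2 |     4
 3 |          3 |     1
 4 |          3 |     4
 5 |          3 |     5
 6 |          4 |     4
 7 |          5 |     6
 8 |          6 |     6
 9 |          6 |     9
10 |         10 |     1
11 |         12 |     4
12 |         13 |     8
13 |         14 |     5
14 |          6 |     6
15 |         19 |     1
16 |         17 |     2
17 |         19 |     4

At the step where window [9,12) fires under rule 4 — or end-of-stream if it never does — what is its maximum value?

i=0 t=1 v=8: → [0,3); WM=0
i=1 t=2 v=1: → [0,3); WM=1
i=2 t=2 v=4: → [0,3); WM=1
i=3 t=3 v=1: → [3,6); WM=2
i=4 t=3 v=4: → [3,6); WM=2
i=5 t=3 v=5: → [3,6); WM=2
i=6 t=4 v=4: → [3,6); WM=3; [0,3) fires=8
i=7 t=5 v=6: → [3,6); WM=4
i=8 t=6 v=6: → [6,9); WM=5
i=9 t=6 v=9: → [6,9); WM=5
i=10 t=10 v=1: → [9,12); WM=9; [3,6) fires=6 [6,9) fires=9
i=11 t=12 v=4: → [12,15); WM=11
i=12 t=13 v=8: → [12,15); WM=12; [9,12) fires=1
i=13 t=14 v=5: → [12,15); WM=13
i=14 t=6 v=6: DROP (t<13-1); WM=13
i=15 t=19 v=1: → [18,21); WM=18; [12,15) fires=8
i=16 t=17 v=2: → [15,18); WM=18; [15,18) fires=2
i=17 t=19 v=4: → [18,21); WM=18

1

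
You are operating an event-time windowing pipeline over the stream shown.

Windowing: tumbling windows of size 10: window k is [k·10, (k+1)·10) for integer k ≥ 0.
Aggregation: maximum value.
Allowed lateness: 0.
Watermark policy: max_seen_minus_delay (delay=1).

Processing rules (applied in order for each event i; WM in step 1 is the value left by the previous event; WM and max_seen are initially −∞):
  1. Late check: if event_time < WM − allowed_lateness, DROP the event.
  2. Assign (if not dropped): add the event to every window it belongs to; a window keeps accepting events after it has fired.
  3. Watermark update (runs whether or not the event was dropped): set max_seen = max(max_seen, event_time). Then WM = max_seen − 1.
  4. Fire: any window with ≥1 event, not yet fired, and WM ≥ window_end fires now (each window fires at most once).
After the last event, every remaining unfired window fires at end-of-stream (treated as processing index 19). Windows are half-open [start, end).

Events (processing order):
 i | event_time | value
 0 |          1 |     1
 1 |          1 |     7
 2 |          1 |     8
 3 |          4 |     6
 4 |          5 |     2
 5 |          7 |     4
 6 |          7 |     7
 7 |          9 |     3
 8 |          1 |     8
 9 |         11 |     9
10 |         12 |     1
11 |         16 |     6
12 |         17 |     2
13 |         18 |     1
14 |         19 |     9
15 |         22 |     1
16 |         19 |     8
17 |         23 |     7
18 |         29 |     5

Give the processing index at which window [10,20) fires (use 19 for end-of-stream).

i=0 t=1 v=1: → [0,10); WM=0
i=1 t=1 v=7: → [0,10); WM=0
i=2 t=1 v=8: → [0,10); WM=0
i=3 t=4 v=6: → [0,10); WM=3
i=4 t=5 v=2: → [0,10); WM=4
i=5 t=7 v=4: → [0,10); WM=6
i=6 t=7 v=7: → [0,10); WM=6
i=7 t=9 v=3: → [0,10); WM=8
i=8 t=1 v=8: DROP (t<8-0); WM=8
i=9 t=11 v=9: → [10,20); WM=10; [0,10) fires=8
i=10 t=12 v=1: → [10,20); WM=11
i=11 t=16 v=6: → [10,20); WM=15
i=12 t=17 v=2: → [10,20); WM=16
i=13 t=18 v=1: → [10,20); WM=17
i=14 t=19 v=9: → [10,20); WM=18
i=15 t=22 v=1: → [20,30); WM=21; [10,20) fires=9
i=16 t=19 v=8: DROP (t<21-0); WM=21
i=17 t=23 v=7: → [20,30); WM=22
i=18 t=29 v=5: → [20,30); WM=28

15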